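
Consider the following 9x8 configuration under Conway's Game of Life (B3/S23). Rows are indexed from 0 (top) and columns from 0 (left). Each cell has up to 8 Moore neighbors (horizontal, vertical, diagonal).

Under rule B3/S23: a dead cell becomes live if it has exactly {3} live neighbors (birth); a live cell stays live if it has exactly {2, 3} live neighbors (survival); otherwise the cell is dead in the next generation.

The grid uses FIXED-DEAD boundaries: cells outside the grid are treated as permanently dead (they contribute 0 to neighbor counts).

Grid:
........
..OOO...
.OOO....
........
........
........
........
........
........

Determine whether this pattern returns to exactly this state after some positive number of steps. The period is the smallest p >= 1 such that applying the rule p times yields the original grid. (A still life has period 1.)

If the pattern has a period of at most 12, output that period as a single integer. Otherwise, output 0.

Answer: 2

Derivation:
Simulating and comparing each generation to the original:
Gen 0 (original, given above): 6 live cells
Gen 1: 6 live cells, differs from original
Gen 2: 6 live cells, MATCHES original -> period = 2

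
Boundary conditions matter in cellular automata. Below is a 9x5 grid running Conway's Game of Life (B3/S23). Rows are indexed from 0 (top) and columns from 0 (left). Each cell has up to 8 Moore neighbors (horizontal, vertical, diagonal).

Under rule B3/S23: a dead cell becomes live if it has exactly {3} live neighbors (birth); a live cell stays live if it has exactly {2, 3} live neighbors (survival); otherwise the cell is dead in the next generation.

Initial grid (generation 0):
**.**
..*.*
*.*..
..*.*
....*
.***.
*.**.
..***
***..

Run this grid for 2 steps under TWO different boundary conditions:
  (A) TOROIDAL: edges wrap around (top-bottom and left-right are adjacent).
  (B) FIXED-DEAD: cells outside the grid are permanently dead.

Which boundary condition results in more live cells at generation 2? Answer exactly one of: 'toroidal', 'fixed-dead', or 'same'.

Answer: fixed-dead

Derivation:
Under TOROIDAL boundary, generation 2:
.....
.*.*.
..*.*
..*..
..*..
.....
**...
.....
.....
Population = 8

Under FIXED-DEAD boundary, generation 2:
.**.*
....*
..**.
.**..
***..
.....
.....
.*...
.*...
Population = 13

Comparison: toroidal=8, fixed-dead=13 -> fixed-dead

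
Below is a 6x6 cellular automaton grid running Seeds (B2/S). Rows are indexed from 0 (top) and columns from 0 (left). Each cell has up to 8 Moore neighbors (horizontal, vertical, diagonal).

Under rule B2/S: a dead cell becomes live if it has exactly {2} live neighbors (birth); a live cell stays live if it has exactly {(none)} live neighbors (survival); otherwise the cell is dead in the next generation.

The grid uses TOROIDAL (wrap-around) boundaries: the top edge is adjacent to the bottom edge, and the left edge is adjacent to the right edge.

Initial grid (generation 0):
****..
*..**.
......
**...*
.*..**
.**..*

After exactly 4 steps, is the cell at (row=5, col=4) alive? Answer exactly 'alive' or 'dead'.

Simulating step by step:
Generation 0 (given above): 16 live cells
Generation 1: 4 live cells
......
......
..**..
..*...
...*..
......
Generation 2: 6 live cells
......
..**..
.*....
.*..*.
..*...
......
Generation 3: 9 live cells
..**..
.*....
*...*.
*..*..
.*.*..
......
Generation 4: 10 live cells
.*....
*...**
..**..
......
*...*.
.*..*.

Cell (5,4) at generation 4: 1 -> alive

Answer: alive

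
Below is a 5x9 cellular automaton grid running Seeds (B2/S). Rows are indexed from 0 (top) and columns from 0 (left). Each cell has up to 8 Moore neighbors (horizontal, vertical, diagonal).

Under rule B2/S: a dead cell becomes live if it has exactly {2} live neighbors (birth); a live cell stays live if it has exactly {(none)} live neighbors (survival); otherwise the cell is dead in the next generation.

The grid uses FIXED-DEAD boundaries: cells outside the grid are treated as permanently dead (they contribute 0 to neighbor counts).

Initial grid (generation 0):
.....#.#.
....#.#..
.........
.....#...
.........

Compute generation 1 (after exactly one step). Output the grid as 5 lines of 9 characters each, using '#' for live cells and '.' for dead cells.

Simulating step by step:
Generation 0 (given above): 5 live cells
Generation 1: 4 live cells
(generation 1 grid is the final answer)

Answer: ....#....
.......#.
....#.#..
.........
.........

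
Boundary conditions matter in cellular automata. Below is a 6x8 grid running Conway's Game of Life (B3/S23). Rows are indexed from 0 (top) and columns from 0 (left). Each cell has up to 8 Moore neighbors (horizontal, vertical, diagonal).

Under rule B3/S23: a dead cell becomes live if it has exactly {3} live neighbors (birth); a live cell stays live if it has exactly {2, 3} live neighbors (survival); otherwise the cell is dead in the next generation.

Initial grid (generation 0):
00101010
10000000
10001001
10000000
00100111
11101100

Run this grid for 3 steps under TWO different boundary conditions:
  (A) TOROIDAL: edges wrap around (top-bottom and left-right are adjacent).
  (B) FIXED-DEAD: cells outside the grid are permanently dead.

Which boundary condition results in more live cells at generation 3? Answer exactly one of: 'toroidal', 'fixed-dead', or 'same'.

Under TOROIDAL boundary, generation 3:
01101111
00000000
00000011
00011100
01110011
10100100
Population = 19

Under FIXED-DEAD boundary, generation 3:
01000000
10100000
10011100
11001100
00000000
00000000
Population = 11

Comparison: toroidal=19, fixed-dead=11 -> toroidal

Answer: toroidal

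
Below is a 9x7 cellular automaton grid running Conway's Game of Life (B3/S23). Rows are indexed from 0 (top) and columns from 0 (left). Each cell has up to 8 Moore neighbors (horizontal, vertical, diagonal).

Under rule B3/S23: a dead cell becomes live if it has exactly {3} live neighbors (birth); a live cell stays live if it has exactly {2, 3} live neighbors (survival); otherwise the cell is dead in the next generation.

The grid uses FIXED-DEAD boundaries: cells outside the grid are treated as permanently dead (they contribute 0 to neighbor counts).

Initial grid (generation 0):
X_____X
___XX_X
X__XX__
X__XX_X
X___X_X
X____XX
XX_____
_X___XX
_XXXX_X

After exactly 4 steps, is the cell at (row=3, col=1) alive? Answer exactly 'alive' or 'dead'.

Answer: alive

Derivation:
Simulating step by step:
Generation 0 (given above): 28 live cells
Generation 1: 25 live cells
_____X_
___XX__
__X____
XX_____
XX_XX_X
X____XX
XX_____
___XXXX
_XXXX_X
Generation 2: 21 live cells
____X__
___XX__
_XXX___
X__X___
__X_X_X
__X_XXX
XX_____
X_____X
__X___X
Generation 3: 16 live cells
___XX__
____X__
_X_____
____X__
_XX_X_X
__X_X_X
XX____X
X______
_______
Generation 4: 19 live cells
___XX__
___XX__
_______
_XXX_X_
_XX_X__
X_X___X
XX___X_
XX_____
_______

Cell (3,1) at generation 4: 1 -> alive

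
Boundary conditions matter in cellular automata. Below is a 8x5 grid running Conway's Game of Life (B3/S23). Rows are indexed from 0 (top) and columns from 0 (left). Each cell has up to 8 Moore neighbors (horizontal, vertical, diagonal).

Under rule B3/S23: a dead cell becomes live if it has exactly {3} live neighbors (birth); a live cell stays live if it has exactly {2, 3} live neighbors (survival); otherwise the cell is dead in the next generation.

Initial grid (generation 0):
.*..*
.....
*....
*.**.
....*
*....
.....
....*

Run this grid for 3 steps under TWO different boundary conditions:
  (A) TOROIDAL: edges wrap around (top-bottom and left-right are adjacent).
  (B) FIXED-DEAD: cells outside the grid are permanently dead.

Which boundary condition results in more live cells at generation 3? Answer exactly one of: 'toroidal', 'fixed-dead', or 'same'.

Answer: toroidal

Derivation:
Under TOROIDAL boundary, generation 3:
.*..*
.....
.**.*
**.**
*.**.
*...*
.....
*....
Population = 15

Under FIXED-DEAD boundary, generation 3:
.....
.....
.*...
.*...
.....
.....
.....
.....
Population = 2

Comparison: toroidal=15, fixed-dead=2 -> toroidal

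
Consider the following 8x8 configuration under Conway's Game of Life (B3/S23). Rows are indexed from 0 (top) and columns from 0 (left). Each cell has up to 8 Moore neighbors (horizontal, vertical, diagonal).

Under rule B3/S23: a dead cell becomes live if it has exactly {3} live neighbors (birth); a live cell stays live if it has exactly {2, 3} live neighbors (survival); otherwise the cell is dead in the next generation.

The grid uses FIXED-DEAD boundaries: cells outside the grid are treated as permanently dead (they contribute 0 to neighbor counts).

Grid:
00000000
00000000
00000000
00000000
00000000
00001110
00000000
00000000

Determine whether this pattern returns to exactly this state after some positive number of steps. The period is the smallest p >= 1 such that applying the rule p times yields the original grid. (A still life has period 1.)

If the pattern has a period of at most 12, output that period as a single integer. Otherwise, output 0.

Answer: 2

Derivation:
Simulating and comparing each generation to the original:
Gen 0 (original, given above): 3 live cells
Gen 1: 3 live cells, differs from original
Gen 2: 3 live cells, MATCHES original -> period = 2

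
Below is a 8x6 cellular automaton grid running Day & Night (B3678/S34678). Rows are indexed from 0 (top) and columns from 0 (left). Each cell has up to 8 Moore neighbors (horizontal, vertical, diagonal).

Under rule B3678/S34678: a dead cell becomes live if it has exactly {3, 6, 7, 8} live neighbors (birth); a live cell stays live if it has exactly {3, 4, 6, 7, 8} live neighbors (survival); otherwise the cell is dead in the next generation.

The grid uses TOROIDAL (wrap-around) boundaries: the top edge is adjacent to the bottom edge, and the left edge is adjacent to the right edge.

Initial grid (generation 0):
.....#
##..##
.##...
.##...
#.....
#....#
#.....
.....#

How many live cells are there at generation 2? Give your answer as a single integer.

Simulating step by step:
Generation 0 (given above): 14 live cells
Generation 1: 18 live cells
.....#
###..#
..##.#
###...
#....#
##...#
#.....
#.....
Generation 2: 24 live cells
.....#
####.#
##.###
#####.
###..#
.#...#
#.....
.....#
Population at generation 2: 24

Answer: 24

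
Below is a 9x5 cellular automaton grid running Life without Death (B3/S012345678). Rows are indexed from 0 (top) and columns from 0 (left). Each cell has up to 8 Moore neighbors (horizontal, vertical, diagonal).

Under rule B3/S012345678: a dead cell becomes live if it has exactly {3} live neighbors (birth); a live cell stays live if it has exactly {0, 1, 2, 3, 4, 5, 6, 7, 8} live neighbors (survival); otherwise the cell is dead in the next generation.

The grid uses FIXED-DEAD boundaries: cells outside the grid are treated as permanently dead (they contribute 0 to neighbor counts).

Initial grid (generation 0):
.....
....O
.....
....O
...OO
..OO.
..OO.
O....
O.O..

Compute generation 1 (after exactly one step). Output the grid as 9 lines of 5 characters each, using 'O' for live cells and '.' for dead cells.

Answer: .....
....O
.....
...OO
..OOO
..OO.
.OOO.
O.OO.
OOO..

Derivation:
Simulating step by step:
Generation 0 (given above): 11 live cells
Generation 1: 17 live cells
(generation 1 grid is the final answer)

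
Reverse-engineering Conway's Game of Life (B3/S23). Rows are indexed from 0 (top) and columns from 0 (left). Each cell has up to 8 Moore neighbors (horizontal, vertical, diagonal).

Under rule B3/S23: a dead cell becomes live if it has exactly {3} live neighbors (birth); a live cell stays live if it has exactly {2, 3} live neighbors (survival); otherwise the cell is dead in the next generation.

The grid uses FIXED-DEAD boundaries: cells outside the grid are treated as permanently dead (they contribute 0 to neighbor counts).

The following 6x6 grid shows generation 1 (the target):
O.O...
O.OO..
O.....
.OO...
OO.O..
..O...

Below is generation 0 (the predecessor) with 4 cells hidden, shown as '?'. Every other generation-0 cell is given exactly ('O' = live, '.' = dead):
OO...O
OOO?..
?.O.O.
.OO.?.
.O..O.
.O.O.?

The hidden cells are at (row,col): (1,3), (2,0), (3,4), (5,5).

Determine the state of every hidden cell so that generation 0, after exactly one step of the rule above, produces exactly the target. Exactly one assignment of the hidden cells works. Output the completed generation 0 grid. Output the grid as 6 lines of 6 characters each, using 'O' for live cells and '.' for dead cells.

Hidden generation-0 cells (in order): (1,3), (2,0), (3,4), (5,5).
A hidden cell only influences target cells in its own 3x3 neighborhood. Try each of the 2^4 = 16 assignments, step the completed generation 0 forward once under B3/S23, and compare with the target:
  (1,3)=. (2,0)=. (3,4)=. (5,5)=. -> step reproduces the target at every cell -> ACCEPT
  (1,3)=. (2,0)=. (3,4)=. (5,5)=O -> step gives (4,4)='O' but target has '.' -> reject
  (1,3)=. (2,0)=. (3,4)=O (5,5)=. -> step gives (3,4)='O' but target has '.' -> reject
  (1,3)=. (2,0)=. (3,4)=O (5,5)=O -> step gives (3,4)='O' but target has '.' -> reject
  (1,3)=. (2,0)=O (3,4)=. (5,5)=. -> step gives (1,0)='.' but target has 'O' -> reject
  (1,3)=. (2,0)=O (3,4)=. (5,5)=O -> step gives (1,0)='.' but target has 'O' -> reject
  (1,3)=. (2,0)=O (3,4)=O (5,5)=. -> step gives (1,0)='.' but target has 'O' -> reject
  (1,3)=. (2,0)=O (3,4)=O (5,5)=O -> step gives (1,0)='.' but target has 'O' -> reject
  (1,3)=O (2,0)=. (3,4)=. (5,5)=. -> step gives (0,2)='.' but target has 'O' -> reject
  (1,3)=O (2,0)=. (3,4)=. (5,5)=O -> step gives (0,2)='.' but target has 'O' -> reject
  (1,3)=O (2,0)=. (3,4)=O (5,5)=. -> step gives (0,2)='.' but target has 'O' -> reject
  (1,3)=O (2,0)=. (3,4)=O (5,5)=O -> step gives (0,2)='.' but target has 'O' -> reject
  (1,3)=O (2,0)=O (3,4)=. (5,5)=. -> step gives (0,2)='.' but target has 'O' -> reject
  (1,3)=O (2,0)=O (3,4)=. (5,5)=O -> step gives (0,2)='.' but target has 'O' -> reject
  (1,3)=O (2,0)=O (3,4)=O (5,5)=. -> step gives (0,2)='.' but target has 'O' -> reject
  (1,3)=O (2,0)=O (3,4)=O (5,5)=O -> step gives (0,2)='.' but target has 'O' -> reject
Unique solution: (1,3)=dead, (2,0)=dead, (3,4)=dead, (5,5)=dead.
Check: live-neighbor counts of every cell in the completed generation 0:
343110
353322
364401
233422
335311
213121
Applying B3/S23 to generation 0 with these counts gives:
O.O...
O.OO..
O.....
.OO...
OO.O..
..O...
which matches the target exactly.

Answer: OO...O
OOO...
..O.O.
.OO...
.O..O.
.O.O..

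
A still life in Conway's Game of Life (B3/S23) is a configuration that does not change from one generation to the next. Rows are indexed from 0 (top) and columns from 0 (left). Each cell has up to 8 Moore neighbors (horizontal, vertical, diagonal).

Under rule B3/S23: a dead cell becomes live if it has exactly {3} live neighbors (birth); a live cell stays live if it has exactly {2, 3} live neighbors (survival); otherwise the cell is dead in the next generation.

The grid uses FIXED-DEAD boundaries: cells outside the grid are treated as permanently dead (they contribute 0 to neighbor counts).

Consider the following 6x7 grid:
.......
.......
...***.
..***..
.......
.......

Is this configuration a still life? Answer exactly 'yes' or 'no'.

Compute generation 1 and compare to generation 0 (given above):
Generation 1:
.......
....*..
..*..*.
..*..*.
...*...
.......
Cell (1,4) differs: gen0=0 vs gen1=1 -> NOT a still life.

Answer: no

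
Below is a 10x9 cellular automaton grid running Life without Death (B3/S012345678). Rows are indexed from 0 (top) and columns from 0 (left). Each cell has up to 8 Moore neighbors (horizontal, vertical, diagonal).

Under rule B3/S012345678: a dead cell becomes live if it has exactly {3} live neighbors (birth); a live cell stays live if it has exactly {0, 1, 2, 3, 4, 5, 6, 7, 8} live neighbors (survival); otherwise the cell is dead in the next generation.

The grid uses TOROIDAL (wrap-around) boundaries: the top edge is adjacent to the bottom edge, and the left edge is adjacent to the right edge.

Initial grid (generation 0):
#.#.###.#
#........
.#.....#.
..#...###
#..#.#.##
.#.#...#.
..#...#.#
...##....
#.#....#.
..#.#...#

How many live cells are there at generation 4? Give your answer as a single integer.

Simulating step by step:
Generation 0 (given above): 32 live cells
Generation 1: 52 live cells
#.#.#####
#....###.
##....##.
.##...###
##.###.##
.#.##..#.
..#.#.###
.####..##
###.#..##
..#.#.#.#
Generation 2: 57 live cells
#.#.#####
#...####.
###...##.
.####.###
##.###.##
.#.##..#.
..#.#.###
.####..##
###.#.###
..#.#.#.#
Generation 3: 58 live cells
#.#.#####
#.#.####.
###...##.
.####.###
##.###.##
.#.##..#.
..#.#.###
.####..##
###.#.###
..#.#.#.#
Generation 4: 58 live cells
#.#.#####
#.#.####.
###...##.
.####.###
##.###.##
.#.##..#.
..#.#.###
.####..##
###.#.###
..#.#.#.#
Population at generation 4: 58

Answer: 58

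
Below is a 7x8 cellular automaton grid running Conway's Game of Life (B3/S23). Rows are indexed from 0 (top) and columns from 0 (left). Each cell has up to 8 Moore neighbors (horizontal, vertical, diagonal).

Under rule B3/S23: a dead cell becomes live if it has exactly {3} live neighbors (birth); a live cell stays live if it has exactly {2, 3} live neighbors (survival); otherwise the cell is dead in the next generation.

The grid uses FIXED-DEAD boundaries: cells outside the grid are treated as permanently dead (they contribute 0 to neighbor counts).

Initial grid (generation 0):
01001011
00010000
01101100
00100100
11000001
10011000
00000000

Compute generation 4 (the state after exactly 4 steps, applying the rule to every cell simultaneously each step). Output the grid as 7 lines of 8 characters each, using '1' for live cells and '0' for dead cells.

Answer: 00000000
00011000
00001100
00000000
00000000
00000000
00000000

Derivation:
Simulating step by step:
Generation 0 (given above): 17 live cells
Generation 1: 20 live cells
00000000
01010010
01101100
10111110
11111000
11000000
00000000
Generation 2: 9 live cells
00000000
01011100
10000000
10000010
00000000
10010000
00000000
Generation 3: 6 live cells
00001000
00001000
11001100
00000000
00000000
00000000
00000000
Generation 4: 4 live cells
(generation 4 grid is the final answer)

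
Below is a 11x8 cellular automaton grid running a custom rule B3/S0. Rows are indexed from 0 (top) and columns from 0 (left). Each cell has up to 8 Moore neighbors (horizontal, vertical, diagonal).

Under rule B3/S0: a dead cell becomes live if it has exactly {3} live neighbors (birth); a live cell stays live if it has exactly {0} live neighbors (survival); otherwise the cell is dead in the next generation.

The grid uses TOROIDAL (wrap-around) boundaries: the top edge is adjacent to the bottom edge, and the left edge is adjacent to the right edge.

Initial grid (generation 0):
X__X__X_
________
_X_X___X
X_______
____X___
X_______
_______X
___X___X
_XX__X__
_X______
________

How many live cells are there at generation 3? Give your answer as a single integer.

Simulating step by step:
Generation 0 (given above): 16 live cells
Generation 1: 16 live cells
X__X__X_
X_X____X
X__X____
________
____X___
________
X_______
X_X___X_
X____X__
__X_____
________
Generation 2: 10 live cells
_X______
___X____
_X_____X
________
____X___
________
_X_____X
__X_____
_______X
__X_____
________
Generation 3: 11 live cells
_X______
X_XX____
_X_____X
________
____X___
________
_______X
X_______
_______X
__X_____
________
Population at generation 3: 11

Answer: 11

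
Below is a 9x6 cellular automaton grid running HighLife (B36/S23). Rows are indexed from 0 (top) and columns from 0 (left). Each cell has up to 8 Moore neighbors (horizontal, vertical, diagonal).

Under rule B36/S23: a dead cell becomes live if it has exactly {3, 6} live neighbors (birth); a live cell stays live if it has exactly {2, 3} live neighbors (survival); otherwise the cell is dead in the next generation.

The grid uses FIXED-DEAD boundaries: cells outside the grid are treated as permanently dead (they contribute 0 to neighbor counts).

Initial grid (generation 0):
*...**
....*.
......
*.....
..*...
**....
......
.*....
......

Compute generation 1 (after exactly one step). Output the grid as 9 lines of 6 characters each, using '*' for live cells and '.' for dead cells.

Simulating step by step:
Generation 0 (given above): 9 live cells
Generation 1: 8 live cells
(generation 1 grid is the final answer)

Answer: ....**
....**
......
......
*.....
.*....
**....
......
......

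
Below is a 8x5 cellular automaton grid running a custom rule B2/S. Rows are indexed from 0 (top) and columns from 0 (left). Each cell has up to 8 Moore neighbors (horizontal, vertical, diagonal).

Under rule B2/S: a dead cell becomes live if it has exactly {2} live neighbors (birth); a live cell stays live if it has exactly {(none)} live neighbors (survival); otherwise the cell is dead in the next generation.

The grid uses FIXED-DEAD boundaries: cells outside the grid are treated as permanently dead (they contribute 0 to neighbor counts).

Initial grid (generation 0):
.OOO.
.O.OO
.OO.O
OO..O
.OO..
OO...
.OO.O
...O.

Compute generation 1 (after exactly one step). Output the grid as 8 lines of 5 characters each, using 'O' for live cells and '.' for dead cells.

Simulating step by step:
Generation 0 (given above): 20 live cells
Generation 1: 4 live cells
(generation 1 grid is the final answer)

Answer: O....
.....
.....
.....
...O.
.....
.....
.O..O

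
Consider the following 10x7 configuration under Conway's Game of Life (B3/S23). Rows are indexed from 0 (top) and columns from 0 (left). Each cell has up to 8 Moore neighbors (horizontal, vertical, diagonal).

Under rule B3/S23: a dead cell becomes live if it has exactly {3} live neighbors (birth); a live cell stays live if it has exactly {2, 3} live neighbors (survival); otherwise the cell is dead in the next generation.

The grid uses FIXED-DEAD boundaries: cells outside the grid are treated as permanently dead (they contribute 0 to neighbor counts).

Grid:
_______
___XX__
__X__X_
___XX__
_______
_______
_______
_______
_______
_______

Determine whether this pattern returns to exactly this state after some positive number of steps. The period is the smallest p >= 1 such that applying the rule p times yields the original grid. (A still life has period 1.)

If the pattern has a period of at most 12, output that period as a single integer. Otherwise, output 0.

Answer: 1

Derivation:
Simulating and comparing each generation to the original:
Gen 0 (original, given above): 6 live cells
Gen 1: 6 live cells, MATCHES original -> period = 1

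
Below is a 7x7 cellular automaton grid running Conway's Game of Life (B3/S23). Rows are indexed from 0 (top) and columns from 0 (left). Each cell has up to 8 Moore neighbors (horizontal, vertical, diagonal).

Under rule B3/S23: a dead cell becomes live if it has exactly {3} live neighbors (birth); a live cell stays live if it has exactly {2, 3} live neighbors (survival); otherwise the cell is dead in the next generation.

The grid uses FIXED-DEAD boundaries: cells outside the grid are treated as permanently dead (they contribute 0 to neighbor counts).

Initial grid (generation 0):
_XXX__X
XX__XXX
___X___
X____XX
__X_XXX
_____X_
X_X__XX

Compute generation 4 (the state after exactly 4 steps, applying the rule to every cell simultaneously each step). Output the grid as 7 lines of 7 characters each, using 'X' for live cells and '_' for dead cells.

Simulating step by step:
Generation 0 (given above): 22 live cells
Generation 1: 20 live cells
XXXXX_X
XX__XXX
XX_____
___X__X
____X__
_X_X___
_____XX
Generation 2: 17 live cells
X_XXX_X
____X_X
XXX_X_X
_______
__XXX__
____XX_
_______
Generation 3: 14 live cells
___XX__
X___X_X
_X_X___
____XX_
___XXX_
____XX_
_______
Generation 4: 13 live cells
(generation 4 grid is the final answer)

Answer: ___XXX_
__X_XX_
___X___
__X__X_
___X__X
___X_X_
_______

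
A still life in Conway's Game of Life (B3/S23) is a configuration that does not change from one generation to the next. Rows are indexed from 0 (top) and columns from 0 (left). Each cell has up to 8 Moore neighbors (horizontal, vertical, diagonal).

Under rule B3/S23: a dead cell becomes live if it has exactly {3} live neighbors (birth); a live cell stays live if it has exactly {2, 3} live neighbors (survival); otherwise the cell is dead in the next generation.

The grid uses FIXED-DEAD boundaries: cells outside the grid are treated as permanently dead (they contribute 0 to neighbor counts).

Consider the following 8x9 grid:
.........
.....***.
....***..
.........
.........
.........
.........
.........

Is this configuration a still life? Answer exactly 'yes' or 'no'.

Compute generation 1 and compare to generation 0 (given above):
Generation 1:
......*..
....*..*.
....*..*.
.....*...
.........
.........
.........
.........
Cell (0,6) differs: gen0=0 vs gen1=1 -> NOT a still life.

Answer: no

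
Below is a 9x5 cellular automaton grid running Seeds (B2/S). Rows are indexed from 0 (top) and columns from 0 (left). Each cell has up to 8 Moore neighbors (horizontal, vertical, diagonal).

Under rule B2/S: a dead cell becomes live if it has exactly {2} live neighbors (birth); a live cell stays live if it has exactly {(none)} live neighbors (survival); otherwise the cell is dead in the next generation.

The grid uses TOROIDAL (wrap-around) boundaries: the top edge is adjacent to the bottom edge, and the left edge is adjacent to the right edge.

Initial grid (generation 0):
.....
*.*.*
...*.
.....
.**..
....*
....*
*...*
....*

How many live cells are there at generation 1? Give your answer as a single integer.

Simulating step by step:
Generation 0 (given above): 11 live cells
Generation 1: 12 live cells
.*...
.*...
***..
.*.*.
*..*.
.**..
.....
.....
...*.
Population at generation 1: 12

Answer: 12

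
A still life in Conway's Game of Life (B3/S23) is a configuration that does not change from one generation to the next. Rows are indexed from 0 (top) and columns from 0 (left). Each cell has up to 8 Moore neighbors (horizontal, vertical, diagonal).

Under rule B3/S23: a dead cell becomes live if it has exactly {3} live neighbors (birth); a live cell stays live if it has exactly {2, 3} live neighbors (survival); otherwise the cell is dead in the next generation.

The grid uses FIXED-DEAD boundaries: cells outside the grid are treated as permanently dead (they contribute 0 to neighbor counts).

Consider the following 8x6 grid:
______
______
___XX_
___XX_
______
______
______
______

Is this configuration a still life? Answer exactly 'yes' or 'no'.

Compute generation 1 and compare to generation 0 (given above):
Generation 1:
______
______
___XX_
___XX_
______
______
______
______
The grids are IDENTICAL -> still life.

Answer: yes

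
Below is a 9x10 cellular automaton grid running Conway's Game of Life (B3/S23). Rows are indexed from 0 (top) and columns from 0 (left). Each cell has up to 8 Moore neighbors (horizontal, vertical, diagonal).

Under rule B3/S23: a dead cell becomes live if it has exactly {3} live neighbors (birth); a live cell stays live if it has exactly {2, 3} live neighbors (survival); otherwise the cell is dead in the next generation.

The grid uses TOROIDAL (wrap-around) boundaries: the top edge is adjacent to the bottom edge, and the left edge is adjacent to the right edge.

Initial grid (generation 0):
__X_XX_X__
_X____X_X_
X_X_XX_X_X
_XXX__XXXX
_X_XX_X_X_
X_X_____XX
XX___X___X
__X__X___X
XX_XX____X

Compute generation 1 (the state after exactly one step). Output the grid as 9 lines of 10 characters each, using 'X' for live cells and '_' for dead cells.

Simulating step by step:
Generation 0 (given above): 41 live cells
Generation 1: 33 live cells
(generation 1 grid is the final answer)

Answer: __X_XXXXXX
XXX_____XX
____XX____
__________
____XXX___
__XXXX_XX_
__X_______
__XX_X__X_
XX____X_XX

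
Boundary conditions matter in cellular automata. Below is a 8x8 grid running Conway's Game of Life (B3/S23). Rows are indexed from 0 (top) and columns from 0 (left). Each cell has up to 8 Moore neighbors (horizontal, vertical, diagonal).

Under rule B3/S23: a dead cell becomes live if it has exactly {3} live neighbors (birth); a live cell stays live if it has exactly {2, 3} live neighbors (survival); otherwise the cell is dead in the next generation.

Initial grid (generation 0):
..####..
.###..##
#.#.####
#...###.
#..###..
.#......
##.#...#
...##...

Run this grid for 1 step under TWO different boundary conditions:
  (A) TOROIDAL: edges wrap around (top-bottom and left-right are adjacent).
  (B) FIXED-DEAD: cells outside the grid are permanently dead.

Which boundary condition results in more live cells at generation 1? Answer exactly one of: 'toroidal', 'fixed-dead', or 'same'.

Answer: fixed-dead

Derivation:
Under TOROIDAL boundary, generation 1:
.#...##.
........
..#.....
#.......
##.#..##
.#.#...#
##.##...
##...#..
Population = 20

Under FIXED-DEAD boundary, generation 1:
.#..###.
.......#
#.#.....
#......#
##.#..#.
.#.#....
##.##...
..###...
Population = 22

Comparison: toroidal=20, fixed-dead=22 -> fixed-dead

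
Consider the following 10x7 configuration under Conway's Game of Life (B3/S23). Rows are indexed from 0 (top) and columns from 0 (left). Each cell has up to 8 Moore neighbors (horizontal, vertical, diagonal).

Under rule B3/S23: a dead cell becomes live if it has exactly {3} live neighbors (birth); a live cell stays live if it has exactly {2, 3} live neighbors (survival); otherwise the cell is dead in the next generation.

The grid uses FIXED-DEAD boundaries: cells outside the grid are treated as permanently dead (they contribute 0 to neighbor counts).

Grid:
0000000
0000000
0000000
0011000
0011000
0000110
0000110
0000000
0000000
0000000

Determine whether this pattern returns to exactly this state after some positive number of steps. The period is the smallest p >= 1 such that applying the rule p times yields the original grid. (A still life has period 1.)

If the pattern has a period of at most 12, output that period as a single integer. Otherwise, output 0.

Answer: 2

Derivation:
Simulating and comparing each generation to the original:
Gen 0 (original, given above): 8 live cells
Gen 1: 6 live cells, differs from original
Gen 2: 8 live cells, MATCHES original -> period = 2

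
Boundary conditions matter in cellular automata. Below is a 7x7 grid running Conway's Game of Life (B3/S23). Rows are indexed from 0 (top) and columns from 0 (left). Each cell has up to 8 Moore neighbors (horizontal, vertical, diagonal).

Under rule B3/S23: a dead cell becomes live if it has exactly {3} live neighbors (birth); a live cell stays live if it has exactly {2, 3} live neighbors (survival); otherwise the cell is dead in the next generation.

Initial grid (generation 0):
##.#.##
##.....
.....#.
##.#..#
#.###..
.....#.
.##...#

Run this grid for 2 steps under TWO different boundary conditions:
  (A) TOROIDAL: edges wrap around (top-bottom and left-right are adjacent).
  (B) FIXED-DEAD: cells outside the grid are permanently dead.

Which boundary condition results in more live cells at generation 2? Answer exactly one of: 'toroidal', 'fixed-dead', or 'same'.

Under TOROIDAL boundary, generation 2:
.....#.
.#####.
.......
#....#.
..#....
#......
##.##..
Population = 14

Under FIXED-DEAD boundary, generation 2:
#.##.#.
#....#.
......#
#....#.
#.#...#
.....#.
.......
Population = 13

Comparison: toroidal=14, fixed-dead=13 -> toroidal

Answer: toroidal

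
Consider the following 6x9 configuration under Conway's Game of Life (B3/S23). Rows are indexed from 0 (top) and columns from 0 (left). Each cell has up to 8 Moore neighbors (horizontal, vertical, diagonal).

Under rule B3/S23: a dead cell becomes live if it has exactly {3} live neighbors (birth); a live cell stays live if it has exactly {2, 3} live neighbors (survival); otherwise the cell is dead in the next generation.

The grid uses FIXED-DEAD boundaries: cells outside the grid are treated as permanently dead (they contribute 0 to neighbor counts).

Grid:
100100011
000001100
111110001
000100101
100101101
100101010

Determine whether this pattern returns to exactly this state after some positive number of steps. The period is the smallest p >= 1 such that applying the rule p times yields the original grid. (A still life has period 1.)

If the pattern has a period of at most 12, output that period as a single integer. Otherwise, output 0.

Answer: 0

Derivation:
Simulating and comparing each generation to the original:
Gen 0 (original, given above): 24 live cells
Gen 1: 20 live cells, differs from original
Gen 2: 19 live cells, differs from original
Gen 3: 17 live cells, differs from original
Gen 4: 17 live cells, differs from original
Gen 5: 16 live cells, differs from original
Gen 6: 19 live cells, differs from original
Gen 7: 11 live cells, differs from original
Gen 8: 9 live cells, differs from original
Gen 9: 7 live cells, differs from original
Gen 10: 8 live cells, differs from original
Gen 11: 8 live cells, differs from original
Gen 12: 6 live cells, differs from original
No period found within 12 steps.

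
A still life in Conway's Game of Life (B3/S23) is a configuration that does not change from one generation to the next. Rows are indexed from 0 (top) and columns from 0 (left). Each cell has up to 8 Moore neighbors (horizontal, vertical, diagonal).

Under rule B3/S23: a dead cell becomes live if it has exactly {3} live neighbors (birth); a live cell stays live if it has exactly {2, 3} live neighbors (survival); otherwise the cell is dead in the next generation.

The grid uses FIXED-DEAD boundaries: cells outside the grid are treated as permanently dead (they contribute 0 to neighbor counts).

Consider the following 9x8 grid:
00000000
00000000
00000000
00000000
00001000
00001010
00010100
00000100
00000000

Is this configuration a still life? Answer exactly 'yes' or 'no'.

Answer: no

Derivation:
Compute generation 1 and compare to generation 0 (given above):
Generation 1:
00000000
00000000
00000000
00000000
00000100
00011000
00000110
00001000
00000000
Cell (4,4) differs: gen0=1 vs gen1=0 -> NOT a still life.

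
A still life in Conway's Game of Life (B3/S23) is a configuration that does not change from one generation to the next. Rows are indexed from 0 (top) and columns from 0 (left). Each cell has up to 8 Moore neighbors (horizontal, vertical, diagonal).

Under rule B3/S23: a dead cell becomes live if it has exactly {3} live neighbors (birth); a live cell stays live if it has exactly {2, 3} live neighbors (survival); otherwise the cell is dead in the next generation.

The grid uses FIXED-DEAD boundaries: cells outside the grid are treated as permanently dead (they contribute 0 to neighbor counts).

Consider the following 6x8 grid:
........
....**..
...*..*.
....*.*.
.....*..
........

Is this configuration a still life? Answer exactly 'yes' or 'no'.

Answer: yes

Derivation:
Compute generation 1 and compare to generation 0 (given above):
Generation 1:
........
....**..
...*..*.
....*.*.
.....*..
........
The grids are IDENTICAL -> still life.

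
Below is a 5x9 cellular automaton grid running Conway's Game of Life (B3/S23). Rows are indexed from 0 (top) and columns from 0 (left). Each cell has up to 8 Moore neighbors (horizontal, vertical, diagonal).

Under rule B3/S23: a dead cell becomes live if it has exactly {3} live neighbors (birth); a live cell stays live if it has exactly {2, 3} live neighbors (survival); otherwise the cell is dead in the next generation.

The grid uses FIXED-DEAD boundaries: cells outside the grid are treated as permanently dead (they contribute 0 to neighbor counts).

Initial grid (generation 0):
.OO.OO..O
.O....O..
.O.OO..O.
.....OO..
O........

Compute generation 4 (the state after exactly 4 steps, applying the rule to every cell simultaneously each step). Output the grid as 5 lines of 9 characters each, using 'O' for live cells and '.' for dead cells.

Simulating step by step:
Generation 0 (given above): 14 live cells
Generation 1: 13 live cells
.OO..O...
OO....OO.
..O.O..O.
....OOO..
.........
Generation 2: 18 live cells
OOO...O..
O..O.OOO.
.O.OO..O.
...OOOO..
.....O...
Generation 3: 16 live cells
OOO..OOO.
O..O.O.O.
.......O.
..OO..O..
.....OO..
Generation 4: 21 live cells
(generation 4 grid is the final answer)

Answer: OOO.OO.O.
O.O.OO.OO
..OOO..O.
.....OOO.
.....OO..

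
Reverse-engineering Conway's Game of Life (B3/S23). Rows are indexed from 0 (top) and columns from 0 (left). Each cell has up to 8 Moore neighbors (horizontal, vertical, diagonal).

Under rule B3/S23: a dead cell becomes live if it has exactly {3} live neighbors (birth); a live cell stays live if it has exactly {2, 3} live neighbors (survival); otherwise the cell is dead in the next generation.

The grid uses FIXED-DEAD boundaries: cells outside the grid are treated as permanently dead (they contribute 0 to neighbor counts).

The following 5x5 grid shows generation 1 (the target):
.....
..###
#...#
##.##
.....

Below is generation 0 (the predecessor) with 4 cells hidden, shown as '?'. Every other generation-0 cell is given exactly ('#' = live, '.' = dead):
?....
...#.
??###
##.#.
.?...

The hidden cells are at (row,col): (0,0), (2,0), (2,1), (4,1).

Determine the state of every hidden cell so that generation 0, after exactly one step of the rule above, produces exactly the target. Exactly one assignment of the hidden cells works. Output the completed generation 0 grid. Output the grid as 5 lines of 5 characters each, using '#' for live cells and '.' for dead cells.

Answer: .....
...#.
#.###
##.#.
.....

Derivation:
Hidden generation-0 cells (in order): (0,0), (2,0), (2,1), (4,1).
A hidden cell only influences target cells in its own 3x3 neighborhood. Try each of the 2^4 = 16 assignments, step the completed generation 0 forward once under B3/S23, and compare with the target:
  (0,0)=. (2,0)=. (2,1)=. (4,1)=. -> step gives (2,0)='.' but target has '#' -> reject
  (0,0)=. (2,0)=. (2,1)=. (4,1)=# -> step gives (2,0)='.' but target has '#' -> reject
  (0,0)=. (2,0)=. (2,1)=# (4,1)=. -> step gives (1,2)='.' but target has '#' -> reject
  (0,0)=. (2,0)=. (2,1)=# (4,1)=# -> step gives (1,2)='.' but target has '#' -> reject
  (0,0)=. (2,0)=# (2,1)=. (4,1)=. -> step reproduces the target at every cell -> ACCEPT
  (0,0)=. (2,0)=# (2,1)=. (4,1)=# -> step gives (3,1)='.' but target has '#' -> reject
  (0,0)=. (2,0)=# (2,1)=# (4,1)=. -> step gives (1,1)='#' but target has '.' -> reject
  (0,0)=. (2,0)=# (2,1)=# (4,1)=# -> step gives (1,1)='#' but target has '.' -> reject
  (0,0)=# (2,0)=. (2,1)=. (4,1)=. -> step gives (2,0)='.' but target has '#' -> reject
  (0,0)=# (2,0)=. (2,1)=. (4,1)=# -> step gives (2,0)='.' but target has '#' -> reject
  (0,0)=# (2,0)=. (2,1)=# (4,1)=. -> step gives (1,1)='#' but target has '.' -> reject
  (0,0)=# (2,0)=. (2,1)=# (4,1)=# -> step gives (1,1)='#' but target has '.' -> reject
  (0,0)=# (2,0)=# (2,1)=. (4,1)=. -> step gives (1,1)='#' but target has '.' -> reject
  (0,0)=# (2,0)=# (2,1)=. (4,1)=# -> step gives (1,1)='#' but target has '.' -> reject
  (0,0)=# (2,0)=# (2,1)=# (4,1)=. -> step gives (1,0)='#' but target has '.' -> reject
  (0,0)=# (2,0)=# (2,1)=# (4,1)=# -> step gives (1,0)='#' but target has '.' -> reject
Unique solution: (0,0)=dead, (2,0)=live, (2,1)=dead, (4,1)=dead.
Check: live-neighbor counts of every cell in the completed generation 0:
00111
12333
24443
23433
22211
Applying B3/S23 to generation 0 with these counts gives:
.....
..###
#...#
##.##
.....
which matches the target exactly.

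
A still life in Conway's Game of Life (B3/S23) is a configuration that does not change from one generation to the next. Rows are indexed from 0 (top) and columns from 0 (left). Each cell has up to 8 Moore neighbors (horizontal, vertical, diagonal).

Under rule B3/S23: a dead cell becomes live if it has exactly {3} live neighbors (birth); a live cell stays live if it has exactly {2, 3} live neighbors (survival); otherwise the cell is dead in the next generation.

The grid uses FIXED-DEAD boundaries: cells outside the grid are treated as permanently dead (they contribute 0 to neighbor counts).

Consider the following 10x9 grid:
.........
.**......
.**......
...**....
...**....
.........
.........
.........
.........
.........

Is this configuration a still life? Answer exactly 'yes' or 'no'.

Compute generation 1 and compare to generation 0 (given above):
Generation 1:
.........
.**......
.*.......
....*....
...**....
.........
.........
.........
.........
.........
Cell (2,2) differs: gen0=1 vs gen1=0 -> NOT a still life.

Answer: no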